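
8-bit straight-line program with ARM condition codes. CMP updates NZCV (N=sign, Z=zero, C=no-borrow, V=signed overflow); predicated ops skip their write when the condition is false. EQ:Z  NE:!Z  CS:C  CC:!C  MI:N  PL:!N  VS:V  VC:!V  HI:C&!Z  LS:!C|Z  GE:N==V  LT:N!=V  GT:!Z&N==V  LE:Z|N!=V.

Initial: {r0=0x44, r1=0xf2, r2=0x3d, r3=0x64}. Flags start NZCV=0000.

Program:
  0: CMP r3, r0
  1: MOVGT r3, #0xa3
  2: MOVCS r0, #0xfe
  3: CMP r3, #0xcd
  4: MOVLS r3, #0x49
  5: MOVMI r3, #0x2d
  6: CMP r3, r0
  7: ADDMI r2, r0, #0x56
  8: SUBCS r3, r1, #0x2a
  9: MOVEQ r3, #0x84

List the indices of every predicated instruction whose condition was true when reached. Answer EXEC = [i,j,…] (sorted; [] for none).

EXEC = [1,2,4,5]

0: ✓ CMP  NZCV=0010
1: ✓ MOVGT  r3←0xa3
2: ✓ MOVCS  r0←0xfe
3: ✓ CMP  NZCV=1000
4: ✓ MOVLS  r3←0x49
5: ✓ MOVMI  r3←0x2d
6: ✓ CMP  NZCV=0000
7: · ADDMI
8: · SUBCS
9: · MOVEQ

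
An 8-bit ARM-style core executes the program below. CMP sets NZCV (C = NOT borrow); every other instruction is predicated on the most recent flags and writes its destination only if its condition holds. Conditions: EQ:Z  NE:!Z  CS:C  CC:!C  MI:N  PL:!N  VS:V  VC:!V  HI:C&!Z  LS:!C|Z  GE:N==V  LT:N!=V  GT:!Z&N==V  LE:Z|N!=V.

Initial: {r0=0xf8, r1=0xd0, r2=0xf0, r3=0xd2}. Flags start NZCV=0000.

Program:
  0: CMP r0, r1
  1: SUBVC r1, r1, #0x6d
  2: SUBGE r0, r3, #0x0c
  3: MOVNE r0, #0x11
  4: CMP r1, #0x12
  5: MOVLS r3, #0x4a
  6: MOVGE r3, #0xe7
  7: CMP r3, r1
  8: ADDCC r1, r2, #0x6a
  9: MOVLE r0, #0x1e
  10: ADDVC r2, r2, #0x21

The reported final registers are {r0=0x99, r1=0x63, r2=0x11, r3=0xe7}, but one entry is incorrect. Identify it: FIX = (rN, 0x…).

FIX = (r0, 0x1e)

[0] flags=0010 → (cmp)
[1] flags=0010 VC?T → r1=0x63
[2] flags=0010 GE?T → r0=0xc6
[3] flags=0010 NE?T → r0=0x11
[4] flags=0010 → (cmp)
[5] flags=0010 LS?F → skip
[6] flags=0010 GE?T → r3=0xe7
[7] flags=1010 → (cmp)
[8] flags=1010 CC?F → skip
[9] flags=1010 LE?T → r0=0x1e
[10] flags=1010 VC?T → r2=0x11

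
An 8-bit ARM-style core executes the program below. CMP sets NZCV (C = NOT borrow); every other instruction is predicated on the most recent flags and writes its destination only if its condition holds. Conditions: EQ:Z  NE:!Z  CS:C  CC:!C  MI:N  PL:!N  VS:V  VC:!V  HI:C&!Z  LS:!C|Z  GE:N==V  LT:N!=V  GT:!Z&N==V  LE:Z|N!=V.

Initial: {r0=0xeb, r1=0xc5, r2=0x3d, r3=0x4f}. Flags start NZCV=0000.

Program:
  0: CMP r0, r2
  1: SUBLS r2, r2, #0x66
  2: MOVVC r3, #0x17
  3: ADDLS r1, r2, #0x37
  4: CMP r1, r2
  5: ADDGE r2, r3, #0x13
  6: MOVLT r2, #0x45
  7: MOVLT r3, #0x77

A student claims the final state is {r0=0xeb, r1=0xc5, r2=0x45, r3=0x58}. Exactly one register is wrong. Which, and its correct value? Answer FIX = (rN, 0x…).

0: ✓ CMP  NZCV=1010
1: · SUBLS
2: ✓ MOVVC  r3←0x17
3: · ADDLS
4: ✓ CMP  NZCV=1010
5: · ADDGE
6: ✓ MOVLT  r2←0x45
7: ✓ MOVLT  r3←0x77

FIX = (r3, 0x77)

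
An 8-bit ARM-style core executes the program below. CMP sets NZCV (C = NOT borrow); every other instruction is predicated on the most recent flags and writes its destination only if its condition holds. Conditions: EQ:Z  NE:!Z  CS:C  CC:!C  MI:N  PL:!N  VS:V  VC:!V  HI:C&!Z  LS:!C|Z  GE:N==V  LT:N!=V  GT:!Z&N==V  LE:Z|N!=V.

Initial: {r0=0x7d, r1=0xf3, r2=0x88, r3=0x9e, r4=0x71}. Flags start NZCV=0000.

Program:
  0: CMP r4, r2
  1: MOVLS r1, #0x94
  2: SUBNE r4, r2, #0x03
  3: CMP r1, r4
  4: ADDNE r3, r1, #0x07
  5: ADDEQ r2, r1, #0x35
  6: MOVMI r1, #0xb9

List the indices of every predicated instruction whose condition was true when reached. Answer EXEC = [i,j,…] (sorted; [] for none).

0: ✓ CMP  NZCV=1001
1: ✓ MOVLS  r1←0x94
2: ✓ SUBNE  r4←0x85
3: ✓ CMP  NZCV=0010
4: ✓ ADDNE  r3←0x9b
5: · ADDEQ
6: · MOVMI

EXEC = [1,2,4]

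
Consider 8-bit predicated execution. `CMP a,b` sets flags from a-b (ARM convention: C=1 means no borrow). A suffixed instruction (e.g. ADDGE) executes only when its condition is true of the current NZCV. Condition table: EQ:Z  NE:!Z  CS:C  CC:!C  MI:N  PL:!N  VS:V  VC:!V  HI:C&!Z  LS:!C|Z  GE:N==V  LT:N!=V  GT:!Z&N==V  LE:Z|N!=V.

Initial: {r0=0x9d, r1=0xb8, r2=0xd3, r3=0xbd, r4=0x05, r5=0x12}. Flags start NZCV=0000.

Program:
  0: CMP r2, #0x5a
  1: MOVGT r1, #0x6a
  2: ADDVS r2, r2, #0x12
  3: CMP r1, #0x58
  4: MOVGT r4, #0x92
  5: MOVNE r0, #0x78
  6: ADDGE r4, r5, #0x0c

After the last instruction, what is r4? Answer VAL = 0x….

VAL = 0x05

0: ✓ CMP  NZCV=0011
1: · MOVGT
2: ✓ ADDVS  r2←0xe5
3: ✓ CMP  NZCV=0011
4: · MOVGT
5: ✓ MOVNE  r0←0x78
6: · ADDGE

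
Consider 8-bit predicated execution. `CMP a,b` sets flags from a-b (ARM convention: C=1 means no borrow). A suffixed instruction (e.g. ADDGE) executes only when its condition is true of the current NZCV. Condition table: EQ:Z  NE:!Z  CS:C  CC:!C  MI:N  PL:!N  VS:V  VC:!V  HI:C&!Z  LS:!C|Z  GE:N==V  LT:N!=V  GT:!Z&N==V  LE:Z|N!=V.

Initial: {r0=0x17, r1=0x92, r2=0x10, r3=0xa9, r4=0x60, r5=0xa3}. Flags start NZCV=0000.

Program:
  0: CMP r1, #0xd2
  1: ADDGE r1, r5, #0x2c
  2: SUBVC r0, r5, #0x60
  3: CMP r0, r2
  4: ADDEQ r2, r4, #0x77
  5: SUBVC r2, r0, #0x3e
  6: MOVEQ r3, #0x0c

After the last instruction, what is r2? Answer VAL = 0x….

[0] flags=1000 → (cmp)
[1] flags=1000 GE?F → skip
[2] flags=1000 VC?T → r0=0x43
[3] flags=0010 → (cmp)
[4] flags=0010 EQ?F → skip
[5] flags=0010 VC?T → r2=0x05
[6] flags=0010 EQ?F → skip

VAL = 0x05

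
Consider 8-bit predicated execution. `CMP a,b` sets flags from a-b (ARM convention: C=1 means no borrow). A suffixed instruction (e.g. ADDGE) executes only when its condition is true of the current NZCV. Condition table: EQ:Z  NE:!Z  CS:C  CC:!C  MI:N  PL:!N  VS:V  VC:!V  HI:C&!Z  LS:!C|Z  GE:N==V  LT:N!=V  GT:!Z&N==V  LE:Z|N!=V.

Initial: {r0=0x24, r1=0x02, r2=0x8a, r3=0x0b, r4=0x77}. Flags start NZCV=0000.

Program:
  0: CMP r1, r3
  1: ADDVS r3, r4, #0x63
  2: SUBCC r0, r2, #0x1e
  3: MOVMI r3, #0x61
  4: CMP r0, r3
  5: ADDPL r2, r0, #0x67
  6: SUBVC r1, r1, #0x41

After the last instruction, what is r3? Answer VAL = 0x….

VAL = 0x61

0: ✓ CMP  NZCV=1000
1: · ADDVS
2: ✓ SUBCC  r0←0x6c
3: ✓ MOVMI  r3←0x61
4: ✓ CMP  NZCV=0010
5: ✓ ADDPL  r2←0xd3
6: ✓ SUBVC  r1←0xc1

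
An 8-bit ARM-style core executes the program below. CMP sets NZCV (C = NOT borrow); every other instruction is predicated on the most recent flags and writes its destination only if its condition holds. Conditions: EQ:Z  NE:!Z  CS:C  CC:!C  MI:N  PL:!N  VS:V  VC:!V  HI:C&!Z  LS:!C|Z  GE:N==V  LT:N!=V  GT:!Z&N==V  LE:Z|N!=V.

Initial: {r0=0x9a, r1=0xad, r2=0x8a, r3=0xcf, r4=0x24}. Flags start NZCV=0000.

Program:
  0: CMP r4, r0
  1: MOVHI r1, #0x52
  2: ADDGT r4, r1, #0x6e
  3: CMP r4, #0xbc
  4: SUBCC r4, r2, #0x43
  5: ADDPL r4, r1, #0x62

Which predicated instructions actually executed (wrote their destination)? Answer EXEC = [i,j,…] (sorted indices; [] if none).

EXEC = [2,4,5]

0: ✓ CMP  NZCV=1001
1: · MOVHI
2: ✓ ADDGT  r4←0x1b
3: ✓ CMP  NZCV=0000
4: ✓ SUBCC  r4←0x47
5: ✓ ADDPL  r4←0x0f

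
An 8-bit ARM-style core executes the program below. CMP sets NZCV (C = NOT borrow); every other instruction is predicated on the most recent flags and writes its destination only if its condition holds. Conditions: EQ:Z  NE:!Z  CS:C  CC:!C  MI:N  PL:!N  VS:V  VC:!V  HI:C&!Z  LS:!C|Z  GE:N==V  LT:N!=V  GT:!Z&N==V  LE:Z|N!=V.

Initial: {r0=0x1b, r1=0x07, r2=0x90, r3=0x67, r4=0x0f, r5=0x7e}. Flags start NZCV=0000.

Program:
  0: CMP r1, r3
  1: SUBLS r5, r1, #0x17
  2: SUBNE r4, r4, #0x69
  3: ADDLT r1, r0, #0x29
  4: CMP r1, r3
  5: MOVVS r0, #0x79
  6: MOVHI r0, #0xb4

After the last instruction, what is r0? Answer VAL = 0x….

[0] flags=1000 → (cmp)
[1] flags=1000 LS?T → r5=0xf0
[2] flags=1000 NE?T → r4=0xa6
[3] flags=1000 LT?T → r1=0x44
[4] flags=1000 → (cmp)
[5] flags=1000 VS?F → skip
[6] flags=1000 HI?F → skip

VAL = 0x1b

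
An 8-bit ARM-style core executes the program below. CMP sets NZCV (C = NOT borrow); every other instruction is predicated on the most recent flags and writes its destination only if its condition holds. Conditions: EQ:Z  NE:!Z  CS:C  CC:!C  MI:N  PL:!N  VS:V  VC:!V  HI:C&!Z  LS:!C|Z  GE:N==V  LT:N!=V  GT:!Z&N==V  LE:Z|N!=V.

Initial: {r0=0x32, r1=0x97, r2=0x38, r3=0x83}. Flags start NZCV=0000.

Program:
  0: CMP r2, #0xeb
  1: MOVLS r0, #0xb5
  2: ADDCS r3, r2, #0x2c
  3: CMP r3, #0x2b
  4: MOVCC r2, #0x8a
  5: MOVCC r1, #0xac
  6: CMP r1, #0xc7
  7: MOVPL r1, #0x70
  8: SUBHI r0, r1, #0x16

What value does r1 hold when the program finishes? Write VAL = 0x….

VAL = 0x97

0: ✓ CMP  NZCV=0000
1: ✓ MOVLS  r0←0xb5
2: · ADDCS
3: ✓ CMP  NZCV=0011
4: · MOVCC
5: · MOVCC
6: ✓ CMP  NZCV=1000
7: · MOVPL
8: · SUBHI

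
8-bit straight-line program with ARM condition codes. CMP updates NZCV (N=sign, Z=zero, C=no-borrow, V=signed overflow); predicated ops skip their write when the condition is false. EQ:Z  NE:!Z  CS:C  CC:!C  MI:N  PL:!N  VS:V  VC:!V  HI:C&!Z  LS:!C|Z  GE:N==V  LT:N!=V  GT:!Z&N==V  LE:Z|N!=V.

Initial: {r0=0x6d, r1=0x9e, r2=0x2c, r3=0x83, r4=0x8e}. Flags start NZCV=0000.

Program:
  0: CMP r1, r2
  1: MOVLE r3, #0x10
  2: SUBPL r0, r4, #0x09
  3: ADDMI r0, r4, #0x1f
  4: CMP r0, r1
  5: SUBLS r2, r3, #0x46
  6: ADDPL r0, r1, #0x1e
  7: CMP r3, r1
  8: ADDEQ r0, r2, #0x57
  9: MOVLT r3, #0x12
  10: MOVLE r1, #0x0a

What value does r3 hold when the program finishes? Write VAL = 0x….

0: ✓ CMP  NZCV=0011
1: ✓ MOVLE  r3←0x10
2: ✓ SUBPL  r0←0x85
3: · ADDMI
4: ✓ CMP  NZCV=1000
5: ✓ SUBLS  r2←0xca
6: · ADDPL
7: ✓ CMP  NZCV=0000
8: · ADDEQ
9: · MOVLT
10: · MOVLE

VAL = 0x10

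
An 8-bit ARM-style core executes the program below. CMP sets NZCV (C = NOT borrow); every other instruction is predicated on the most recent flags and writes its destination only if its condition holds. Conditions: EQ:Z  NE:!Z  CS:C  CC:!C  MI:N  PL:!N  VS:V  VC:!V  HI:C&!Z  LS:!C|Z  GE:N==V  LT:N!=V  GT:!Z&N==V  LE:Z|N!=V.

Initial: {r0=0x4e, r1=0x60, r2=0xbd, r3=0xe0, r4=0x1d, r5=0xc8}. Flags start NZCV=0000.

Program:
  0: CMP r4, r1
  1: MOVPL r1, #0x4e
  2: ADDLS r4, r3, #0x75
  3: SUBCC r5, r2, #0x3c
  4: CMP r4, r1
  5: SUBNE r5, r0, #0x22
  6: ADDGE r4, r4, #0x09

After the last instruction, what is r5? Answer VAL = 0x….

VAL = 0x2c

[0] flags=1000 → (cmp)
[1] flags=1000 PL?F → skip
[2] flags=1000 LS?T → r4=0x55
[3] flags=1000 CC?T → r5=0x81
[4] flags=1000 → (cmp)
[5] flags=1000 NE?T → r5=0x2c
[6] flags=1000 GE?F → skip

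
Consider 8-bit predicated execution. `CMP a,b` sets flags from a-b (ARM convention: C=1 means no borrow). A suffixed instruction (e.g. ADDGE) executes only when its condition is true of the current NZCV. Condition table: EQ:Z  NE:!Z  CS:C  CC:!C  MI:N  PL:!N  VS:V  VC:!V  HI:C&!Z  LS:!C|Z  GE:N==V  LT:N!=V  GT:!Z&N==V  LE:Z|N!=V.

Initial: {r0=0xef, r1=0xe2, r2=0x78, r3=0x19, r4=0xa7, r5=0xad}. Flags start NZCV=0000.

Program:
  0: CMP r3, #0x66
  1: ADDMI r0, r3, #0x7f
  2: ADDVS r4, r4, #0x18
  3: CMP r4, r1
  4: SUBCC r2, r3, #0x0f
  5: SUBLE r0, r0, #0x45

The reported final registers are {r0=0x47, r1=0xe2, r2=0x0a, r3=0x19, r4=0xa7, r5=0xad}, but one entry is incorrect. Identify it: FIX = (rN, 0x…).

[0] flags=1000 → (cmp)
[1] flags=1000 MI?T → r0=0x98
[2] flags=1000 VS?F → skip
[3] flags=1000 → (cmp)
[4] flags=1000 CC?T → r2=0x0a
[5] flags=1000 LE?T → r0=0x53

FIX = (r0, 0x53)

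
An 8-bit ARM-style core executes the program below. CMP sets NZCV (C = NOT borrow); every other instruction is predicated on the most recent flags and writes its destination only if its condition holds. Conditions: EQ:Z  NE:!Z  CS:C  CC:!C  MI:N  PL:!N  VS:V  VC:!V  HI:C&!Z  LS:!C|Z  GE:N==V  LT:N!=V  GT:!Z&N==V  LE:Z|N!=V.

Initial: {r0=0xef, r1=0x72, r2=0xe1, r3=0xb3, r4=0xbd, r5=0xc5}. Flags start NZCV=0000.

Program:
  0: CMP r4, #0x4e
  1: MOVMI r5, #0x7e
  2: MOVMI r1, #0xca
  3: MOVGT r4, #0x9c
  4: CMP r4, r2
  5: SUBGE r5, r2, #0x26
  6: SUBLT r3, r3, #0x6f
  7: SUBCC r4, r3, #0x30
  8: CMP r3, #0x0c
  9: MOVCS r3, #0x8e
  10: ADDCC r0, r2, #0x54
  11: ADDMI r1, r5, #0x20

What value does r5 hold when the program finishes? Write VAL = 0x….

VAL = 0xc5

[0] flags=0011 → (cmp)
[1] flags=0011 MI?F → skip
[2] flags=0011 MI?F → skip
[3] flags=0011 GT?F → skip
[4] flags=1000 → (cmp)
[5] flags=1000 GE?F → skip
[6] flags=1000 LT?T → r3=0x44
[7] flags=1000 CC?T → r4=0x14
[8] flags=0010 → (cmp)
[9] flags=0010 CS?T → r3=0x8e
[10] flags=0010 CC?F → skip
[11] flags=0010 MI?F → skip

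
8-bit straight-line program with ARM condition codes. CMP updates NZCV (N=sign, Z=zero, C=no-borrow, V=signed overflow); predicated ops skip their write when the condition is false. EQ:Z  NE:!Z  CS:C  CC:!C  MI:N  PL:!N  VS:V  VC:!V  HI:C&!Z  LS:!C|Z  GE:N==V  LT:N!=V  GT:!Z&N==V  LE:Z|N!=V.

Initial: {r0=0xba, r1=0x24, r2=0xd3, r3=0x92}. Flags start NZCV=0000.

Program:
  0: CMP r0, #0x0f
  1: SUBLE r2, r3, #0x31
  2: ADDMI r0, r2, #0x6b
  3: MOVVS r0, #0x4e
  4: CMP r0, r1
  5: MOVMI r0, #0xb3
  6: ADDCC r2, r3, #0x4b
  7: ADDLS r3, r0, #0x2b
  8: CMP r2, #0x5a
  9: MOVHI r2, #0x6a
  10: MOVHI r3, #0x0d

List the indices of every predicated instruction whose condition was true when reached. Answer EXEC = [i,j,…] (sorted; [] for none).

0: ✓ CMP  NZCV=1010
1: ✓ SUBLE  r2←0x61
2: ✓ ADDMI  r0←0xcc
3: · MOVVS
4: ✓ CMP  NZCV=1010
5: ✓ MOVMI  r0←0xb3
6: · ADDCC
7: · ADDLS
8: ✓ CMP  NZCV=0010
9: ✓ MOVHI  r2←0x6a
10: ✓ MOVHI  r3←0x0d

EXEC = [1,2,5,9,10]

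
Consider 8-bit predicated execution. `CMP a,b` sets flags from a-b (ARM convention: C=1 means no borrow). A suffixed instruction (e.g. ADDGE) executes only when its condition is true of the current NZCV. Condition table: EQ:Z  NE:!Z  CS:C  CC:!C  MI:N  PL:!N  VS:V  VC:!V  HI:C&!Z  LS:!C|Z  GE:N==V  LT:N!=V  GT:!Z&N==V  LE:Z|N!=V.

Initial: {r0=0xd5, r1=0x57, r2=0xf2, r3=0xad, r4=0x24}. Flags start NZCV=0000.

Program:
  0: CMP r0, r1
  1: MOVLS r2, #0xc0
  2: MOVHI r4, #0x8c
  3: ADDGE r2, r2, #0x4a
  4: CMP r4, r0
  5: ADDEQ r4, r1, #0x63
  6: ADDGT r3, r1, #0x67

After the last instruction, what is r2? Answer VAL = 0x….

VAL = 0xf2

0: ✓ CMP  NZCV=0011
1: · MOVLS
2: ✓ MOVHI  r4←0x8c
3: · ADDGE
4: ✓ CMP  NZCV=1000
5: · ADDEQ
6: · ADDGT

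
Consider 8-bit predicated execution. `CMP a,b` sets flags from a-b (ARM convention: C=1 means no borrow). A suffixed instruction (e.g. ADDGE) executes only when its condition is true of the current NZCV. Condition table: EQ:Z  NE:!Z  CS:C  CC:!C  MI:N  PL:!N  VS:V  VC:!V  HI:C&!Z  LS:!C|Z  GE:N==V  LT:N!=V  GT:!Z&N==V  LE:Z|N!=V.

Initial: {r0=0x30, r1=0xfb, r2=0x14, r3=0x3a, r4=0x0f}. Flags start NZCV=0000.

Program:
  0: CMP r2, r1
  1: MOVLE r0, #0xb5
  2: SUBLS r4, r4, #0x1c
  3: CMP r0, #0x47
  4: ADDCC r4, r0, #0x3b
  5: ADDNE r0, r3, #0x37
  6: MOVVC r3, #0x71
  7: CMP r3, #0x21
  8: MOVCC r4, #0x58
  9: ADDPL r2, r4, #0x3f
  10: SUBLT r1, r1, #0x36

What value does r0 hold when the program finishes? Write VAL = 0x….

0: ✓ CMP  NZCV=0000
1: · MOVLE
2: ✓ SUBLS  r4←0xf3
3: ✓ CMP  NZCV=1000
4: ✓ ADDCC  r4←0x6b
5: ✓ ADDNE  r0←0x71
6: ✓ MOVVC  r3←0x71
7: ✓ CMP  NZCV=0010
8: · MOVCC
9: ✓ ADDPL  r2←0xaa
10: · SUBLT

VAL = 0x71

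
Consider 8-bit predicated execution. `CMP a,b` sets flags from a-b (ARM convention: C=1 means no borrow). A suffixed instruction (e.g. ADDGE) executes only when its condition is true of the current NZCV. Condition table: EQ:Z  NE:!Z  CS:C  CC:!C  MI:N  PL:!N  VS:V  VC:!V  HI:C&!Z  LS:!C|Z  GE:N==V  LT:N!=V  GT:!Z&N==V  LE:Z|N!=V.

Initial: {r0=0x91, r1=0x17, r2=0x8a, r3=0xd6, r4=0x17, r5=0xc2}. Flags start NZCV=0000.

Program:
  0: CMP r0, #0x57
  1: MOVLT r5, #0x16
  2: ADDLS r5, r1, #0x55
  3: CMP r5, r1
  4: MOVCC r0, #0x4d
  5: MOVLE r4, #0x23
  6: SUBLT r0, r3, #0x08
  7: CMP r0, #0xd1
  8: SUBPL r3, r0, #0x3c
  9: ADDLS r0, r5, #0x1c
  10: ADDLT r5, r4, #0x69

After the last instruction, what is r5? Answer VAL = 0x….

0: ✓ CMP  NZCV=0011
1: ✓ MOVLT  r5←0x16
2: · ADDLS
3: ✓ CMP  NZCV=1000
4: ✓ MOVCC  r0←0x4d
5: ✓ MOVLE  r4←0x23
6: ✓ SUBLT  r0←0xce
7: ✓ CMP  NZCV=1000
8: · SUBPL
9: ✓ ADDLS  r0←0x32
10: ✓ ADDLT  r5←0x8c

VAL = 0x8c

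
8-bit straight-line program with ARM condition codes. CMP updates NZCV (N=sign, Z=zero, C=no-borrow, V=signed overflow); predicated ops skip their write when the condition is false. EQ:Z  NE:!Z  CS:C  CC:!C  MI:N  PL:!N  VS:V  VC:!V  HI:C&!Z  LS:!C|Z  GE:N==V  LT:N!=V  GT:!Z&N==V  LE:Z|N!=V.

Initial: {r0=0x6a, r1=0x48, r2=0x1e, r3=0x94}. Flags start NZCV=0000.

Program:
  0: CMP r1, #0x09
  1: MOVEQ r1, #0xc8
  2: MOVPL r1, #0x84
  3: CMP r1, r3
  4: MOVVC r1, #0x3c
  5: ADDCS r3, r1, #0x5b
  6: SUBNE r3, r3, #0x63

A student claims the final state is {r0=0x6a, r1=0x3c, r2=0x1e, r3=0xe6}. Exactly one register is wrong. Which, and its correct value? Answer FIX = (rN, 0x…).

0: ✓ CMP  NZCV=0010
1: · MOVEQ
2: ✓ MOVPL  r1←0x84
3: ✓ CMP  NZCV=1000
4: ✓ MOVVC  r1←0x3c
5: · ADDCS
6: ✓ SUBNE  r3←0x31

FIX = (r3, 0x31)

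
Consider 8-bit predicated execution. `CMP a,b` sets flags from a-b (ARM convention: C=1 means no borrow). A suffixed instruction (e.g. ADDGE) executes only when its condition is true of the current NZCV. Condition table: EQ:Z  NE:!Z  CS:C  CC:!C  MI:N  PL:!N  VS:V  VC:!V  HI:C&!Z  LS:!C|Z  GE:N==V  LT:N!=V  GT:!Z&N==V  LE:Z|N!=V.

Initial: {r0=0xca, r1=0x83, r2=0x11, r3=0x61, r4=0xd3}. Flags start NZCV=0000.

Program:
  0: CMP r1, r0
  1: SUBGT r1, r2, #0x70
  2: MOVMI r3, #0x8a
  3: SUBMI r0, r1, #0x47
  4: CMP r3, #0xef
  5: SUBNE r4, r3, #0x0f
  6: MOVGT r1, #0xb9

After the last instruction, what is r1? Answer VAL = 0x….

VAL = 0x83

0: ✓ CMP  NZCV=1000
1: · SUBGT
2: ✓ MOVMI  r3←0x8a
3: ✓ SUBMI  r0←0x3c
4: ✓ CMP  NZCV=1000
5: ✓ SUBNE  r4←0x7b
6: · MOVGT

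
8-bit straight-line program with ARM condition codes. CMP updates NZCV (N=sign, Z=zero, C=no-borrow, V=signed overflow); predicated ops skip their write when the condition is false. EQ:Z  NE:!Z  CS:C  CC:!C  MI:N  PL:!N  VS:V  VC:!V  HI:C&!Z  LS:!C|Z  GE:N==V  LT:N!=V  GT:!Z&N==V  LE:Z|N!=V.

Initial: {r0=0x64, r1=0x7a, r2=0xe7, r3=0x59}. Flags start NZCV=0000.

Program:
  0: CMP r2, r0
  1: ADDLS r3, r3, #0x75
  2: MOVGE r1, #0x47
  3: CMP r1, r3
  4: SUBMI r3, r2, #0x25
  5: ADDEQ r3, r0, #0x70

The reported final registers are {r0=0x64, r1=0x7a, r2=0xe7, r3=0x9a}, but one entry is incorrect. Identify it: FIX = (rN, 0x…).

[0] flags=1010 → (cmp)
[1] flags=1010 LS?F → skip
[2] flags=1010 GE?F → skip
[3] flags=0010 → (cmp)
[4] flags=0010 MI?F → skip
[5] flags=0010 EQ?F → skip

FIX = (r3, 0x59)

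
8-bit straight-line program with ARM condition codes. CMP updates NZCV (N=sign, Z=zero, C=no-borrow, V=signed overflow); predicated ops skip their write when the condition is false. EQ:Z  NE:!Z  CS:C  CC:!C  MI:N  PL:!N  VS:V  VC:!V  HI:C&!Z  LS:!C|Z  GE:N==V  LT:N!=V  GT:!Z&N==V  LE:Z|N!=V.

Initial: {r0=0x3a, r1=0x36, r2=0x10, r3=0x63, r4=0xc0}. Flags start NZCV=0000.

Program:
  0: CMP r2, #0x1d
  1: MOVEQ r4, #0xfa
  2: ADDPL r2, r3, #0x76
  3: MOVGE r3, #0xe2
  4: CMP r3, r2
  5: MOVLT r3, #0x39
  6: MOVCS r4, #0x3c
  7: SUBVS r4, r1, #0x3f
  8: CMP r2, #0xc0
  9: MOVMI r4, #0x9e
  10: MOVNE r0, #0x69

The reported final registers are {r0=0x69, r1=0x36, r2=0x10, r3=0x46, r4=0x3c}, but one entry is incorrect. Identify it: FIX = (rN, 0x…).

[0] flags=1000 → (cmp)
[1] flags=1000 EQ?F → skip
[2] flags=1000 PL?F → skip
[3] flags=1000 GE?F → skip
[4] flags=0010 → (cmp)
[5] flags=0010 LT?F → skip
[6] flags=0010 CS?T → r4=0x3c
[7] flags=0010 VS?F → skip
[8] flags=0000 → (cmp)
[9] flags=0000 MI?F → skip
[10] flags=0000 NE?T → r0=0x69

FIX = (r3, 0x63)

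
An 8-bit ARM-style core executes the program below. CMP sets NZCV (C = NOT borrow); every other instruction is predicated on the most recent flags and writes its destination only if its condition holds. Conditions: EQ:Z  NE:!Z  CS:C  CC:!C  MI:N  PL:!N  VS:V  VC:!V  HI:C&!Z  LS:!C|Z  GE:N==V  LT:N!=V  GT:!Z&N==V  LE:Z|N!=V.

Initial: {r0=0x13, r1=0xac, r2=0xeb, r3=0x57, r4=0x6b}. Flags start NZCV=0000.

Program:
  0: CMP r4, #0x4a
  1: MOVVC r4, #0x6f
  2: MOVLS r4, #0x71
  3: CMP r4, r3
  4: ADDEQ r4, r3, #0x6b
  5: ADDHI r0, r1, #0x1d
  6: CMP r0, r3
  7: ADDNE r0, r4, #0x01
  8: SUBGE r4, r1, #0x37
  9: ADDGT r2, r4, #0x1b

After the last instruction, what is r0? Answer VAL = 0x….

[0] flags=0010 → (cmp)
[1] flags=0010 VC?T → r4=0x6f
[2] flags=0010 LS?F → skip
[3] flags=0010 → (cmp)
[4] flags=0010 EQ?F → skip
[5] flags=0010 HI?T → r0=0xc9
[6] flags=0011 → (cmp)
[7] flags=0011 NE?T → r0=0x70
[8] flags=0011 GE?F → skip
[9] flags=0011 GT?F → skip

VAL = 0x70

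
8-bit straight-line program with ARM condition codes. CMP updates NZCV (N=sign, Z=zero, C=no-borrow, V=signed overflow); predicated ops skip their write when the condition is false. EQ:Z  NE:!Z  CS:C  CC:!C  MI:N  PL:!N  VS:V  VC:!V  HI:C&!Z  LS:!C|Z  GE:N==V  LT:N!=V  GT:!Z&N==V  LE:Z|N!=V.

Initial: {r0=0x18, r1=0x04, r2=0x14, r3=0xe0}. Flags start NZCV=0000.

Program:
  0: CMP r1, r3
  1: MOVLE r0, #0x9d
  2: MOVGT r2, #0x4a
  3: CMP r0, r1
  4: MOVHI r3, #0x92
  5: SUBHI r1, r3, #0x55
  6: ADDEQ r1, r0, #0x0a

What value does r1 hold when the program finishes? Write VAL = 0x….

VAL = 0x3d

[0] flags=0000 → (cmp)
[1] flags=0000 LE?F → skip
[2] flags=0000 GT?T → r2=0x4a
[3] flags=0010 → (cmp)
[4] flags=0010 HI?T → r3=0x92
[5] flags=0010 HI?T → r1=0x3d
[6] flags=0010 EQ?F → skip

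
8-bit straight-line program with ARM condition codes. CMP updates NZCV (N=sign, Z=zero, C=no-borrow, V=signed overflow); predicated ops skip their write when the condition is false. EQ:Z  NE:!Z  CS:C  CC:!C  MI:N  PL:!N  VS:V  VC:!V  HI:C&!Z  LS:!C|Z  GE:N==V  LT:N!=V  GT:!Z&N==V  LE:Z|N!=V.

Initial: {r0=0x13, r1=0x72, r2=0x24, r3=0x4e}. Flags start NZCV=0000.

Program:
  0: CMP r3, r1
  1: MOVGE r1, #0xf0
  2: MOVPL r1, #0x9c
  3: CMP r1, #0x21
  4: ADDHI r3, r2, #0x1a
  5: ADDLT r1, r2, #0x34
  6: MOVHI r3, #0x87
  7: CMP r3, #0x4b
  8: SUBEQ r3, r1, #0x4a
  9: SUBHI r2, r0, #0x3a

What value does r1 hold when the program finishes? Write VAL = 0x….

0: ✓ CMP  NZCV=1000
1: · MOVGE
2: · MOVPL
3: ✓ CMP  NZCV=0010
4: ✓ ADDHI  r3←0x3e
5: · ADDLT
6: ✓ MOVHI  r3←0x87
7: ✓ CMP  NZCV=0011
8: · SUBEQ
9: ✓ SUBHI  r2←0xd9

VAL = 0x72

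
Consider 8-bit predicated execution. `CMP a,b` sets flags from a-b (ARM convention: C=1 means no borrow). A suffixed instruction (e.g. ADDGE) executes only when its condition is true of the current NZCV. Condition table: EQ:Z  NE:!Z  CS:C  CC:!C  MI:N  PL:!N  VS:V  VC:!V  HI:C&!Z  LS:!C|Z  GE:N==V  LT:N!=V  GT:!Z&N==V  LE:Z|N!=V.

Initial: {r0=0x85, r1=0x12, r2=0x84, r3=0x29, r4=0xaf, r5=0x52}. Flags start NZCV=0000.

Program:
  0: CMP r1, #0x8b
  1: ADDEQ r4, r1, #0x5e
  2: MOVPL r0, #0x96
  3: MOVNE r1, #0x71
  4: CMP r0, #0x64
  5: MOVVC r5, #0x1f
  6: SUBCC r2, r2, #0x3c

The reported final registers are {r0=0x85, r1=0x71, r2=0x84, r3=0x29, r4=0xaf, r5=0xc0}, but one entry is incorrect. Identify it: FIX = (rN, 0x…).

FIX = (r5, 0x52)

0: ✓ CMP  NZCV=1001
1: · ADDEQ
2: · MOVPL
3: ✓ MOVNE  r1←0x71
4: ✓ CMP  NZCV=0011
5: · MOVVC
6: · SUBCC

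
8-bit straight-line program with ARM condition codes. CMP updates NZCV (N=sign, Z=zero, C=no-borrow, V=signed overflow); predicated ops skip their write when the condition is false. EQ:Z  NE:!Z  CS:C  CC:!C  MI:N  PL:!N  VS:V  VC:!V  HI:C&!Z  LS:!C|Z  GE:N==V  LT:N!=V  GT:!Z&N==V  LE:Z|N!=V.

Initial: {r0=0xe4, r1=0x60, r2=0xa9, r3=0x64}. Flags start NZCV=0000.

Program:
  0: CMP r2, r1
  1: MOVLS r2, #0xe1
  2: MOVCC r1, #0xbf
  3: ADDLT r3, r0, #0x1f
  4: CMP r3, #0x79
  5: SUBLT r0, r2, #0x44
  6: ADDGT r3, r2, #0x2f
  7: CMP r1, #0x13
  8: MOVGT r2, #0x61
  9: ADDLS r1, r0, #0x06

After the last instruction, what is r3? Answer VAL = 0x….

0: ✓ CMP  NZCV=0011
1: · MOVLS
2: · MOVCC
3: ✓ ADDLT  r3←0x03
4: ✓ CMP  NZCV=1000
5: ✓ SUBLT  r0←0x65
6: · ADDGT
7: ✓ CMP  NZCV=0010
8: ✓ MOVGT  r2←0x61
9: · ADDLS

VAL = 0x03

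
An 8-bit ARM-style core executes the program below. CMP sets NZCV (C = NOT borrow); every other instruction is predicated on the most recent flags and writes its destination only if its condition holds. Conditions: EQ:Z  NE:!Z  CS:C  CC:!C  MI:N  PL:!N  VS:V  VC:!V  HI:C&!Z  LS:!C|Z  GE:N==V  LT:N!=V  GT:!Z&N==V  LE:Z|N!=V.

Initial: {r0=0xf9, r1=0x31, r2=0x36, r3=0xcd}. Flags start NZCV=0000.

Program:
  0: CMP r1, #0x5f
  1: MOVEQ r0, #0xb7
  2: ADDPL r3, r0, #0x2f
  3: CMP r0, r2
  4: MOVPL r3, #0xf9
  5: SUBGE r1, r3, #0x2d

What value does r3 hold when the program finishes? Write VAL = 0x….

VAL = 0xcd

[0] flags=1000 → (cmp)
[1] flags=1000 EQ?F → skip
[2] flags=1000 PL?F → skip
[3] flags=1010 → (cmp)
[4] flags=1010 PL?F → skip
[5] flags=1010 GE?F → skip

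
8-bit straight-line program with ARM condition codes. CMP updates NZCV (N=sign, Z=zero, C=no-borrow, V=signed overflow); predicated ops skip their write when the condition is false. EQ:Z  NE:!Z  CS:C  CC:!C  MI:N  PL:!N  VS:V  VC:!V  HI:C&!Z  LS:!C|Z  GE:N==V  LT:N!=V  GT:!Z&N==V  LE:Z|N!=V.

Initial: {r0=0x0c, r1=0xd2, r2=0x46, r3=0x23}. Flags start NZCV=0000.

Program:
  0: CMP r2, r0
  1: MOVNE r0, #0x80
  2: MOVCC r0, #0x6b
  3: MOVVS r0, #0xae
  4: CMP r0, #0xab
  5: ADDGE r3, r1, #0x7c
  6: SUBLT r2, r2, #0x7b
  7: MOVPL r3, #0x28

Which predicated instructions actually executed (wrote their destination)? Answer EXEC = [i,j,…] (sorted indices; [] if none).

EXEC = [1,6]

0: ✓ CMP  NZCV=0010
1: ✓ MOVNE  r0←0x80
2: · MOVCC
3: · MOVVS
4: ✓ CMP  NZCV=1000
5: · ADDGE
6: ✓ SUBLT  r2←0xcb
7: · MOVPL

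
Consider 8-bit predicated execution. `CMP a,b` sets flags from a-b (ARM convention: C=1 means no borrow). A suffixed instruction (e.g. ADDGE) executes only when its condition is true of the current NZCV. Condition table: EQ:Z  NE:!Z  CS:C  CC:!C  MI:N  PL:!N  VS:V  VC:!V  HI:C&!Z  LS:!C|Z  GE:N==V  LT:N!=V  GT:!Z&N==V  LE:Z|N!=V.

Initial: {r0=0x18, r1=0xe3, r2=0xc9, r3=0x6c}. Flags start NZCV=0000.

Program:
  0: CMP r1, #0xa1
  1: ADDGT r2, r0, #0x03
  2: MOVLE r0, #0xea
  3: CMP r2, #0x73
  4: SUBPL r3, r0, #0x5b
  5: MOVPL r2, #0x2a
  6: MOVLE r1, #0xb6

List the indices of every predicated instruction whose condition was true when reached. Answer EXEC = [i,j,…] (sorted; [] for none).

EXEC = [1,6]

0: ✓ CMP  NZCV=0010
1: ✓ ADDGT  r2←0x1b
2: · MOVLE
3: ✓ CMP  NZCV=1000
4: · SUBPL
5: · MOVPL
6: ✓ MOVLE  r1←0xb6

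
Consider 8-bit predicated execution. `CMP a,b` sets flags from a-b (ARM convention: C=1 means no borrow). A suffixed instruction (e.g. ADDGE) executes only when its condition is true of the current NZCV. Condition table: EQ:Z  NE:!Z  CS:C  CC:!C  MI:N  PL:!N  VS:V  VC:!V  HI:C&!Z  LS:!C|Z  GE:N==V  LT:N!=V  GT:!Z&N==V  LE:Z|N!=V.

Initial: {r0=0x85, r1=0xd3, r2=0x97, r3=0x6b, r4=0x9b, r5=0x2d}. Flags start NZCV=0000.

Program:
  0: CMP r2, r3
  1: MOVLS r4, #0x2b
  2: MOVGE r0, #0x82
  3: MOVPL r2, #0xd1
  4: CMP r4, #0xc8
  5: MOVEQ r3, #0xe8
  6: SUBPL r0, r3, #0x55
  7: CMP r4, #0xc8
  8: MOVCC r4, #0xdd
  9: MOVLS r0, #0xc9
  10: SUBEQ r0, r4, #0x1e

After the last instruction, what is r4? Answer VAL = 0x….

0: ✓ CMP  NZCV=0011
1: · MOVLS
2: · MOVGE
3: ✓ MOVPL  r2←0xd1
4: ✓ CMP  NZCV=1000
5: · MOVEQ
6: · SUBPL
7: ✓ CMP  NZCV=1000
8: ✓ MOVCC  r4←0xdd
9: ✓ MOVLS  r0←0xc9
10: · SUBEQ

VAL = 0xdd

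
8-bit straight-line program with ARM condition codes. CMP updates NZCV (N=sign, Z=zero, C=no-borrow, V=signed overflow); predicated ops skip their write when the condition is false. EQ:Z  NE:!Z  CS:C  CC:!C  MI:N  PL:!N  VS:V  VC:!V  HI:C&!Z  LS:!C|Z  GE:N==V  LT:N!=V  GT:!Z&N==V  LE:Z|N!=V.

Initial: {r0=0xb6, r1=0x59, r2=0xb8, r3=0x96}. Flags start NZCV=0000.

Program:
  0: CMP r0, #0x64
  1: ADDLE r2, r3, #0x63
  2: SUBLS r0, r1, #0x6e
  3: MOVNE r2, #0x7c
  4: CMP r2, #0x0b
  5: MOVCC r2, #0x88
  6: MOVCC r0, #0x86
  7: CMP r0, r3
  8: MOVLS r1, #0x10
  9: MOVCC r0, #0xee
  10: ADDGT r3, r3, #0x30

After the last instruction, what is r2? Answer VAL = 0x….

0: ✓ CMP  NZCV=0011
1: ✓ ADDLE  r2←0xf9
2: · SUBLS
3: ✓ MOVNE  r2←0x7c
4: ✓ CMP  NZCV=0010
5: · MOVCC
6: · MOVCC
7: ✓ CMP  NZCV=0010
8: · MOVLS
9: · MOVCC
10: ✓ ADDGT  r3←0xc6

VAL = 0x7c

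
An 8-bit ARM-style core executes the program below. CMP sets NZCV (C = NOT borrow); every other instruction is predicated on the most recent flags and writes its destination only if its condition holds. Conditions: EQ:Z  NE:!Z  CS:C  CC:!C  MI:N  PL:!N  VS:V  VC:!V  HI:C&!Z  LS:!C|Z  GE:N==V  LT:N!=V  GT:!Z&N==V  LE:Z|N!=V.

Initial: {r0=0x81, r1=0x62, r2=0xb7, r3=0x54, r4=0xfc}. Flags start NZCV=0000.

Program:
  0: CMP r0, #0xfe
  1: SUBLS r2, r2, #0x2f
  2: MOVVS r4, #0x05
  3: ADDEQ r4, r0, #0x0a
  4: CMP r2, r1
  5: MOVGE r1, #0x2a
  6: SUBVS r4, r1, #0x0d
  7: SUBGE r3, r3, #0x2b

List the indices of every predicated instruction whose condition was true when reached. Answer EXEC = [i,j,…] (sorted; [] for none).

0: ✓ CMP  NZCV=1000
1: ✓ SUBLS  r2←0x88
2: · MOVVS
3: · ADDEQ
4: ✓ CMP  NZCV=0011
5: · MOVGE
6: ✓ SUBVS  r4←0x55
7: · SUBGE

EXEC = [1,6]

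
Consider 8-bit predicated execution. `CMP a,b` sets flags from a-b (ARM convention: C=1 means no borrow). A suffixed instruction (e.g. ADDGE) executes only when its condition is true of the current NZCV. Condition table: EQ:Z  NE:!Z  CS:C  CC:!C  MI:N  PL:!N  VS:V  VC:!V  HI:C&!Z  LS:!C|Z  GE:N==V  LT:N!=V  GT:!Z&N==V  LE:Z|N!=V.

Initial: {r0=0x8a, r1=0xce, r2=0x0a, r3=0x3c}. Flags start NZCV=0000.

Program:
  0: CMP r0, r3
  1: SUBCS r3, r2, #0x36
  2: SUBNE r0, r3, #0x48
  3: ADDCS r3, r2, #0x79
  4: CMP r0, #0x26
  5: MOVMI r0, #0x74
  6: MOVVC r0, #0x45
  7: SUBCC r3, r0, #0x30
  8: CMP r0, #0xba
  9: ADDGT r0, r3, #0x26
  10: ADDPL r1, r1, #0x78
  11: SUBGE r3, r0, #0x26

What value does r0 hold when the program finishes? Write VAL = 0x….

VAL = 0x8c

0: ✓ CMP  NZCV=0011
1: ✓ SUBCS  r3←0xd4
2: ✓ SUBNE  r0←0x8c
3: ✓ ADDCS  r3←0x83
4: ✓ CMP  NZCV=0011
5: · MOVMI
6: · MOVVC
7: · SUBCC
8: ✓ CMP  NZCV=1000
9: · ADDGT
10: · ADDPL
11: · SUBGE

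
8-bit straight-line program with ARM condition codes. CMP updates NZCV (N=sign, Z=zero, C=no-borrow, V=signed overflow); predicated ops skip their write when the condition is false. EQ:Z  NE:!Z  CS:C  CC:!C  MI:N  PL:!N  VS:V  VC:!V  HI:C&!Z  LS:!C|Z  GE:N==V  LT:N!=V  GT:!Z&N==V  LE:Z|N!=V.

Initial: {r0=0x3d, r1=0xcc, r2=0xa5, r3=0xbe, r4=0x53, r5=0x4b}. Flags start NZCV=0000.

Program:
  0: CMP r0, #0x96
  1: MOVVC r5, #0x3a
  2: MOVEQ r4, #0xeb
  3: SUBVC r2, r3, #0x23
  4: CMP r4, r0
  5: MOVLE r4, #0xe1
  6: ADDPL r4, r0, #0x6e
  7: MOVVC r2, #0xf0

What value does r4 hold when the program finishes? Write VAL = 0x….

0: ✓ CMP  NZCV=1001
1: · MOVVC
2: · MOVEQ
3: · SUBVC
4: ✓ CMP  NZCV=0010
5: · MOVLE
6: ✓ ADDPL  r4←0xab
7: ✓ MOVVC  r2←0xf0

VAL = 0xab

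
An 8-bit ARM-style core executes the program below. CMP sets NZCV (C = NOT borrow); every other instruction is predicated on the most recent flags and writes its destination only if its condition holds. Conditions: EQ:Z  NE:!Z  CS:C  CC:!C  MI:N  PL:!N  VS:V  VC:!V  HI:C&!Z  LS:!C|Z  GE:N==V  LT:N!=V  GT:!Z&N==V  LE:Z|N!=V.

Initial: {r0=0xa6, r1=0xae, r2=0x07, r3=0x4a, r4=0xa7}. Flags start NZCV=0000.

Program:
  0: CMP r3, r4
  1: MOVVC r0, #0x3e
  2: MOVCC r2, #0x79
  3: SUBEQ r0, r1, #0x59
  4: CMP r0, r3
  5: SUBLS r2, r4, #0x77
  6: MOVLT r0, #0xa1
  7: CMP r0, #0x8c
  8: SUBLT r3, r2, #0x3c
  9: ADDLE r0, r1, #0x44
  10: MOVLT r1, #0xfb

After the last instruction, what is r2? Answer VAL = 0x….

[0] flags=1001 → (cmp)
[1] flags=1001 VC?F → skip
[2] flags=1001 CC?T → r2=0x79
[3] flags=1001 EQ?F → skip
[4] flags=0011 → (cmp)
[5] flags=0011 LS?F → skip
[6] flags=0011 LT?T → r0=0xa1
[7] flags=0010 → (cmp)
[8] flags=0010 LT?F → skip
[9] flags=0010 LE?F → skip
[10] flags=0010 LT?F → skip

VAL = 0x79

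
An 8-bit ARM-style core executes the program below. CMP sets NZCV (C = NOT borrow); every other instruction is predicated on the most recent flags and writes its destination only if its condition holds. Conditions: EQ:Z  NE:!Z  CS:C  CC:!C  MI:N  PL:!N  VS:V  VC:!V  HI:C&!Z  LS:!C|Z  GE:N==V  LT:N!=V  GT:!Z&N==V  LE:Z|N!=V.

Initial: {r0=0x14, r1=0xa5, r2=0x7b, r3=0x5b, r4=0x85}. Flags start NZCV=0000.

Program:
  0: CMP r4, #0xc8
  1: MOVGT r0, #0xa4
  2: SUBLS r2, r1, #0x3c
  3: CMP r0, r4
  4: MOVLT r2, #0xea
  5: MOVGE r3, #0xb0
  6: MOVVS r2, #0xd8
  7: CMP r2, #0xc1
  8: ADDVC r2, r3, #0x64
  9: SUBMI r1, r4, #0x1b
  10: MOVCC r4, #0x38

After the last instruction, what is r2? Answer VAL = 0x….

0: ✓ CMP  NZCV=1000
1: · MOVGT
2: ✓ SUBLS  r2←0x69
3: ✓ CMP  NZCV=1001
4: · MOVLT
5: ✓ MOVGE  r3←0xb0
6: ✓ MOVVS  r2←0xd8
7: ✓ CMP  NZCV=0010
8: ✓ ADDVC  r2←0x14
9: · SUBMI
10: · MOVCC

VAL = 0x14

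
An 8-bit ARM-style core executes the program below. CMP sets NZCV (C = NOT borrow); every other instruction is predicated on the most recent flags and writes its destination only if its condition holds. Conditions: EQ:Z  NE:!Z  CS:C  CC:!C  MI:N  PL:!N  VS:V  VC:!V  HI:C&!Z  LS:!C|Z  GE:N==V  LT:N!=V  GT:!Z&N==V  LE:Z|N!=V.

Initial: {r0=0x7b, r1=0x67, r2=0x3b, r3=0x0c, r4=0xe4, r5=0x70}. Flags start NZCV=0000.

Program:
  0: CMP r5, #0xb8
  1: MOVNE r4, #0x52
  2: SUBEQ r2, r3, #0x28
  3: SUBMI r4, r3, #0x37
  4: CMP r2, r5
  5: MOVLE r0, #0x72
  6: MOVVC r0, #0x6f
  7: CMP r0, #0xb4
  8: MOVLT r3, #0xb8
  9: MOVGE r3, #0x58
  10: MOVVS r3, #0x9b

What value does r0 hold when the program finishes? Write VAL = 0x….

VAL = 0x6f

[0] flags=1001 → (cmp)
[1] flags=1001 NE?T → r4=0x52
[2] flags=1001 EQ?F → skip
[3] flags=1001 MI?T → r4=0xd5
[4] flags=1000 → (cmp)
[5] flags=1000 LE?T → r0=0x72
[6] flags=1000 VC?T → r0=0x6f
[7] flags=1001 → (cmp)
[8] flags=1001 LT?F → skip
[9] flags=1001 GE?T → r3=0x58
[10] flags=1001 VS?T → r3=0x9b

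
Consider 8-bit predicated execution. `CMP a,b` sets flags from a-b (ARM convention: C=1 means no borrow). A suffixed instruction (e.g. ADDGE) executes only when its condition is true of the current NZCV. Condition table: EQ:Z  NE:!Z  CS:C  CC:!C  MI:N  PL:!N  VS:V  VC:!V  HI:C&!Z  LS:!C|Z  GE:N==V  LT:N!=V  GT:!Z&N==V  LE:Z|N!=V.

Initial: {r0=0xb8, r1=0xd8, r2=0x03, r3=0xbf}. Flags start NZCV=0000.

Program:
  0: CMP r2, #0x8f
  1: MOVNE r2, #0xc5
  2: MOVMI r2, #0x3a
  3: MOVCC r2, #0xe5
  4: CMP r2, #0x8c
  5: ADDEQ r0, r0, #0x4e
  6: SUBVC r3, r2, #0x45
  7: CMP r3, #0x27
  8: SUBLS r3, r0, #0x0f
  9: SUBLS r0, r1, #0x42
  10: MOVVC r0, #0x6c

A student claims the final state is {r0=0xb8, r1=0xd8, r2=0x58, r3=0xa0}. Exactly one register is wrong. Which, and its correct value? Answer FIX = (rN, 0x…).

FIX = (r2, 0xe5)

0: ✓ CMP  NZCV=0000
1: ✓ MOVNE  r2←0xc5
2: · MOVMI
3: ✓ MOVCC  r2←0xe5
4: ✓ CMP  NZCV=0010
5: · ADDEQ
6: ✓ SUBVC  r3←0xa0
7: ✓ CMP  NZCV=0011
8: · SUBLS
9: · SUBLS
10: · MOVVC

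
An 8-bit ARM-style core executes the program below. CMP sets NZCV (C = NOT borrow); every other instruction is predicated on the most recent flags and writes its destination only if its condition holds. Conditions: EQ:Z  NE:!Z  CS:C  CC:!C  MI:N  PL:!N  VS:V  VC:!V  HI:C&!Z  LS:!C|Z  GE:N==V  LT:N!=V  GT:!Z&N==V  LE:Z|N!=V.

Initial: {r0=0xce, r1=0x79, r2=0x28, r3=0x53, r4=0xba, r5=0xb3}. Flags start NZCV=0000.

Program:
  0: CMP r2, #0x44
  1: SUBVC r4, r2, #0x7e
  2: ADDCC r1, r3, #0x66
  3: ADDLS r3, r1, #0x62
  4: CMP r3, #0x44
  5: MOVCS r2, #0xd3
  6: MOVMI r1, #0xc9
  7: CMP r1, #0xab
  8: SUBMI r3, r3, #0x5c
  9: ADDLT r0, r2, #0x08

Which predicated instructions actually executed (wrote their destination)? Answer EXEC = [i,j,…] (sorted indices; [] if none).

EXEC = [1,2,3,6]

[0] flags=1000 → (cmp)
[1] flags=1000 VC?T → r4=0xaa
[2] flags=1000 CC?T → r1=0xb9
[3] flags=1000 LS?T → r3=0x1b
[4] flags=1000 → (cmp)
[5] flags=1000 CS?F → skip
[6] flags=1000 MI?T → r1=0xc9
[7] flags=0010 → (cmp)
[8] flags=0010 MI?F → skip
[9] flags=0010 LT?F → skip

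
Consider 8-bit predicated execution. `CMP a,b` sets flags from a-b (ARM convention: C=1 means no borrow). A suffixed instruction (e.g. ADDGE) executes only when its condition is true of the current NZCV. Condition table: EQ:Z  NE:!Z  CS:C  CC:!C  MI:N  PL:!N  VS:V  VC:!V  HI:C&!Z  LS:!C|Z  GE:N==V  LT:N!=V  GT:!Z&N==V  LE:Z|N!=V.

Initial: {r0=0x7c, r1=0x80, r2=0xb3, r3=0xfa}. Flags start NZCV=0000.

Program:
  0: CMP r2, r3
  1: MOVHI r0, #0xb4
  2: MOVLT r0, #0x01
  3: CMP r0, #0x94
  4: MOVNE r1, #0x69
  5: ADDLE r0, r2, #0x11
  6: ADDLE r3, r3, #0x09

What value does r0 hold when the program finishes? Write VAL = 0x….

0: ✓ CMP  NZCV=1000
1: · MOVHI
2: ✓ MOVLT  r0←0x01
3: ✓ CMP  NZCV=0000
4: ✓ MOVNE  r1←0x69
5: · ADDLE
6: · ADDLE

VAL = 0x01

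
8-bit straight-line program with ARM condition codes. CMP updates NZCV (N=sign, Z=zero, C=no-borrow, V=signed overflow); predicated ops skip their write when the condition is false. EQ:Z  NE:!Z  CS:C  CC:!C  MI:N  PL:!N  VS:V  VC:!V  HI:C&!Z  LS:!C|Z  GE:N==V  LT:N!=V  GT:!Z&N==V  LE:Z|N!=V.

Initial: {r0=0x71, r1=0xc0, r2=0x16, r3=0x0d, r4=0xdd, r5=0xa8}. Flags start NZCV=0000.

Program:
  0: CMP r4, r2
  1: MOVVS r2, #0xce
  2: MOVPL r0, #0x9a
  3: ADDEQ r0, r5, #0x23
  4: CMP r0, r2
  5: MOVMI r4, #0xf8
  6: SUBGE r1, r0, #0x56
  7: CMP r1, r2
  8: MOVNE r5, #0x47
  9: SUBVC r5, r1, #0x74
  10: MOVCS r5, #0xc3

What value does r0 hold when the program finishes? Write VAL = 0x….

[0] flags=1010 → (cmp)
[1] flags=1010 VS?F → skip
[2] flags=1010 PL?F → skip
[3] flags=1010 EQ?F → skip
[4] flags=0010 → (cmp)
[5] flags=0010 MI?F → skip
[6] flags=0010 GE?T → r1=0x1b
[7] flags=0010 → (cmp)
[8] flags=0010 NE?T → r5=0x47
[9] flags=0010 VC?T → r5=0xa7
[10] flags=0010 CS?T → r5=0xc3

VAL = 0x71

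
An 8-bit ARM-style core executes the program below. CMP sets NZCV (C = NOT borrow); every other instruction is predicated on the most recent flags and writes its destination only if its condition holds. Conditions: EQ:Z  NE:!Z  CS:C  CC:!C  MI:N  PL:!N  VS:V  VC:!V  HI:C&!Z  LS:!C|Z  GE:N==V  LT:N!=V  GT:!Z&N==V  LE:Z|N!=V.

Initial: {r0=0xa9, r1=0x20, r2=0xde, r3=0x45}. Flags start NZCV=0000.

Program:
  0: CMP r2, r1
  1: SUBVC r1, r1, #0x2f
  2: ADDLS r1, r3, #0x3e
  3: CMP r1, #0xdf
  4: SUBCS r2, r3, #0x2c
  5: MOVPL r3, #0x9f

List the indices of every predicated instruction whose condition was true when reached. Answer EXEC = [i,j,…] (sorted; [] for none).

[0] flags=1010 → (cmp)
[1] flags=1010 VC?T → r1=0xf1
[2] flags=1010 LS?F → skip
[3] flags=0010 → (cmp)
[4] flags=0010 CS?T → r2=0x19
[5] flags=0010 PL?T → r3=0x9f

EXEC = [1,4,5]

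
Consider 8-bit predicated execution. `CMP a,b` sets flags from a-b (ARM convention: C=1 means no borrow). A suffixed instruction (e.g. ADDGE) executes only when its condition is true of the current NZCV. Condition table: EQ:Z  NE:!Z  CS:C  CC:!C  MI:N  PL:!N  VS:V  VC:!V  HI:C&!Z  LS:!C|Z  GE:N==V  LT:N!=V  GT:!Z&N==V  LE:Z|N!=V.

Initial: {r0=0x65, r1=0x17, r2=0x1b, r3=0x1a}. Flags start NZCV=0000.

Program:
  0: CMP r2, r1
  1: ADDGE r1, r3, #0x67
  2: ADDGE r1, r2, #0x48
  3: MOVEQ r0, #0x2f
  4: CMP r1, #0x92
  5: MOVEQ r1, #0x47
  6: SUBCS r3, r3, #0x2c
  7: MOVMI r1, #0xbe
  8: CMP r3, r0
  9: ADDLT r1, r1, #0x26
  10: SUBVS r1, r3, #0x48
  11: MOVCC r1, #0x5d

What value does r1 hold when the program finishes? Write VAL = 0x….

VAL = 0x5d

0: ✓ CMP  NZCV=0010
1: ✓ ADDGE  r1←0x81
2: ✓ ADDGE  r1←0x63
3: · MOVEQ
4: ✓ CMP  NZCV=1001
5: · MOVEQ
6: · SUBCS
7: ✓ MOVMI  r1←0xbe
8: ✓ CMP  NZCV=1000
9: ✓ ADDLT  r1←0xe4
10: · SUBVS
11: ✓ MOVCC  r1←0x5d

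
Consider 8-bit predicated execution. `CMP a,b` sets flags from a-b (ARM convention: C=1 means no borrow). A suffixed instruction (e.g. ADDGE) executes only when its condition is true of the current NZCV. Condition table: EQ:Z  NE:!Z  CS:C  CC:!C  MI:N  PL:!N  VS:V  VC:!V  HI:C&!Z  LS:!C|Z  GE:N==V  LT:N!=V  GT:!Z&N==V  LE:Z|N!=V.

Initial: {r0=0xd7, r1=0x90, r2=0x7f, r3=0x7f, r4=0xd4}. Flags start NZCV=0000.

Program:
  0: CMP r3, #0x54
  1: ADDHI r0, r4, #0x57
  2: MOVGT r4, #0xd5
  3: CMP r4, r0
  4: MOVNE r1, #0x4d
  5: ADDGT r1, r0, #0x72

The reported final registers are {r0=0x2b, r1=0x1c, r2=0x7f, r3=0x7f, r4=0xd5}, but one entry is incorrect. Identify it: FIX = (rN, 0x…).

0: ✓ CMP  NZCV=0010
1: ✓ ADDHI  r0←0x2b
2: ✓ MOVGT  r4←0xd5
3: ✓ CMP  NZCV=1010
4: ✓ MOVNE  r1←0x4d
5: · ADDGT

FIX = (r1, 0x4d)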